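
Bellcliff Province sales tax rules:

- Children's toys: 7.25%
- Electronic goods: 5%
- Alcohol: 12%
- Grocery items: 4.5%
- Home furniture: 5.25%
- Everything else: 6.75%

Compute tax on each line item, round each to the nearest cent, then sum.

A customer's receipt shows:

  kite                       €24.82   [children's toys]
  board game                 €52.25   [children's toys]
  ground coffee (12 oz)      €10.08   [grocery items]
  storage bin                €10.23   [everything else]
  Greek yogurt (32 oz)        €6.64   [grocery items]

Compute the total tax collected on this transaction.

€7.03

Kite €24.82: children's toys → 7.25% → €1.80
Board game €52.25: children's toys → 7.25% → €3.79
Ground coffee (12 oz) €10.08: grocery items → 4.5% → €0.45
Storage bin €10.23: everything else → 6.75% → €0.69
Greek yogurt (32 oz) €6.64: grocery items → 4.5% → €0.30
Total tax = €1.80 + €3.79 + €0.45 + €0.69 + €0.30 = €7.03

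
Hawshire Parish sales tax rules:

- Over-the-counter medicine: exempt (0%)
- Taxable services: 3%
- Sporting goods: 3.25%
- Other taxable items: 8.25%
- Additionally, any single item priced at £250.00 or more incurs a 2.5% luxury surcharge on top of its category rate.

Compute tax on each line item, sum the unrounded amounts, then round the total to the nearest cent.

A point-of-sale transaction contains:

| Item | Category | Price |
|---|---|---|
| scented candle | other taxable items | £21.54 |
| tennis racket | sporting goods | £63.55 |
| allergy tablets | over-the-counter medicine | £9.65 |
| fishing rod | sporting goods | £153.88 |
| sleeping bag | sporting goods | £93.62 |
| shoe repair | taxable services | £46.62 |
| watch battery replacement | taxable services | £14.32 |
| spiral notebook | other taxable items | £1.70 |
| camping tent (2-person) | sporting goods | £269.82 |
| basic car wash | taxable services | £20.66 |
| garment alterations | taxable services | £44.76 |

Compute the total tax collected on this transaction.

£31.33

Scented candle £21.54: other taxable items → 8.25% → £1.77705
Tennis racket £63.55: sporting goods → 3.25% → £2.065375
Allergy tablets £9.65: over-the-counter medicine → 0% → £0.00
Fishing rod £153.88: sporting goods → 3.25% → £5.0011
Sleeping bag £93.62: sporting goods → 3.25% → £3.04265
Shoe repair £46.62: taxable services → 3% → £1.3986
Watch battery replacement £14.32: taxable services → 3% → £0.4296
Spiral notebook £1.70: other taxable items → 8.25% → £0.14025
Camping tent (2-person) £269.82: sporting goods → 3.25% + 2.5% surcharge = 5.75% → £15.51465
Basic car wash £20.66: taxable services → 3% → £0.6198
Garment alterations £44.76: taxable services → 3% → £1.3428
Unrounded tax sum = £31.331875 → £31.33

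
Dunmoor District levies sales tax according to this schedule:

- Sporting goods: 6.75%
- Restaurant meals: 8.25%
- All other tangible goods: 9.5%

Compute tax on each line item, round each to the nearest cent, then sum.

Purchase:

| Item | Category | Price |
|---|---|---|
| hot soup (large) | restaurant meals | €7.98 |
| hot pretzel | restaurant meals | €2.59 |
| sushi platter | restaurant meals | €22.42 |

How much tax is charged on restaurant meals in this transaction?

Hot soup (large) €7.98: restaurant meals → 8.25% → €0.66
Hot pretzel €2.59: restaurant meals → 8.25% → €0.21
Sushi platter €22.42: restaurant meals → 8.25% → €1.85
Tax on restaurant meals = €0.66 + €0.21 + €1.85 = €2.72

€2.72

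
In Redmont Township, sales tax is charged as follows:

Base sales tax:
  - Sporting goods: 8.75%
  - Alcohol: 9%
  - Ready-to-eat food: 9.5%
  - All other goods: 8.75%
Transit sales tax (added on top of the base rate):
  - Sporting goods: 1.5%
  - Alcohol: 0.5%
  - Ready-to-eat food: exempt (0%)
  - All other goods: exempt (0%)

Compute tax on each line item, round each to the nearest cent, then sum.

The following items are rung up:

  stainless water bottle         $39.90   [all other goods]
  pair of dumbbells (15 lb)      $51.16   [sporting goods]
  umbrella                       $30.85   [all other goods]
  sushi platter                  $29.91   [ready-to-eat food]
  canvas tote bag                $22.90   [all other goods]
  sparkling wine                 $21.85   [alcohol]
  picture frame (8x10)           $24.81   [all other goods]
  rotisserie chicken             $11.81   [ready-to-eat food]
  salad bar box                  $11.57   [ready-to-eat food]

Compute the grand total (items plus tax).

$267.50

Stainless water bottle $39.90: all other goods → 8.75% + 0% transit = 8.75% → $3.49
Pair of dumbbells (15 lb) $51.16: sporting goods → 8.75% + 1.5% transit = 10.25% → $5.24
Umbrella $30.85: all other goods → 8.75% + 0% transit = 8.75% → $2.70
Sushi platter $29.91: ready-to-eat food → 9.5% + 0% transit = 9.5% → $2.84
Canvas tote bag $22.90: all other goods → 8.75% + 0% transit = 8.75% → $2.00
Sparkling wine $21.85: alcohol → 9% + 0.5% transit = 9.5% → $2.08
Picture frame (8x10) $24.81: all other goods → 8.75% + 0% transit = 8.75% → $2.17
Rotisserie chicken $11.81: ready-to-eat food → 9.5% + 0% transit = 9.5% → $1.12
Salad bar box $11.57: ready-to-eat food → 9.5% + 0% transit = 9.5% → $1.10
Subtotal = $244.76; tax = $22.74; total due = $267.50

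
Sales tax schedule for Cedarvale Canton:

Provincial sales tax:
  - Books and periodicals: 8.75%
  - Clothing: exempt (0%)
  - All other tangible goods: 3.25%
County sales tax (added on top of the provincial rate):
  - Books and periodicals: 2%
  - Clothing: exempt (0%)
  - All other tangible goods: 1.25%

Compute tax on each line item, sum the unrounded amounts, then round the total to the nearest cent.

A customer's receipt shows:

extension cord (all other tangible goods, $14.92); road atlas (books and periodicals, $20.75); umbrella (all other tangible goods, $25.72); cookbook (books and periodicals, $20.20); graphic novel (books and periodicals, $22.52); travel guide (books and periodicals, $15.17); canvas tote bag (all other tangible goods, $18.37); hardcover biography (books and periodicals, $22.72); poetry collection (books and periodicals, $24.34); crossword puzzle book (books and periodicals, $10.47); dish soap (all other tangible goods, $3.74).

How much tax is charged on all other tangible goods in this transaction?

$2.82

Extension cord $14.92: all other tangible goods → 3.25% + 1.25% county = 4.5% → $0.6714
Umbrella $25.72: all other tangible goods → 3.25% + 1.25% county = 4.5% → $1.1574
Canvas tote bag $18.37: all other tangible goods → 3.25% + 1.25% county = 4.5% → $0.82665
Dish soap $3.74: all other tangible goods → 3.25% + 1.25% county = 4.5% → $0.1683
Tax on all other tangible goods: unrounded sum = $2.82375 → $2.82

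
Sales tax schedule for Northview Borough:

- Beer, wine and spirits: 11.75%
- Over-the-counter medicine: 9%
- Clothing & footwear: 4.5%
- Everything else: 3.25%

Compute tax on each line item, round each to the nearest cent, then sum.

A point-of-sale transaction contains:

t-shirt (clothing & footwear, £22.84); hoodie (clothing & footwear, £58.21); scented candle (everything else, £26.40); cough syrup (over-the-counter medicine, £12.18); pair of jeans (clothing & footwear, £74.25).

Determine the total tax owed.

£8.95

T-shirt £22.84: clothing & footwear → 4.5% → £1.03
Hoodie £58.21: clothing & footwear → 4.5% → £2.62
Scented candle £26.40: everything else → 3.25% → £0.86
Cough syrup £12.18: over-the-counter medicine → 9% → £1.10
Pair of jeans £74.25: clothing & footwear → 4.5% → £3.34
Total tax = £1.03 + £2.62 + £0.86 + £1.10 + £3.34 = £8.95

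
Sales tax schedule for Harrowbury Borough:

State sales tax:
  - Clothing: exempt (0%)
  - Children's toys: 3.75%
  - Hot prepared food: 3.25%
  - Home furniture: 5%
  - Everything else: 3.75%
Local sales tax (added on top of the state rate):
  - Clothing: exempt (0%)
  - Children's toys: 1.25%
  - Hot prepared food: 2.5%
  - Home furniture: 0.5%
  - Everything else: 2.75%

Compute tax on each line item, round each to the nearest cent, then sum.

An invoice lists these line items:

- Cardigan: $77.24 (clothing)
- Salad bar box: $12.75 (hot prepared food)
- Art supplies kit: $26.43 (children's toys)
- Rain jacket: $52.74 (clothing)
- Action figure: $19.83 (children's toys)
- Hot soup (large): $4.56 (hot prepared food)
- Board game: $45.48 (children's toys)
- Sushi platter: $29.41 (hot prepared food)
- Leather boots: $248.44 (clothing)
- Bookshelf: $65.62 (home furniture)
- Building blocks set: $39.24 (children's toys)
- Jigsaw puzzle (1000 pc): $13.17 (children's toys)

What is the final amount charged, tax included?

$648.40

Cardigan $77.24: clothing → 0% + 0% local = 0% → $0.00
Salad bar box $12.75: hot prepared food → 3.25% + 2.5% local = 5.75% → $0.73
Art supplies kit $26.43: children's toys → 3.75% + 1.25% local = 5% → $1.32
Rain jacket $52.74: clothing → 0% + 0% local = 0% → $0.00
Action figure $19.83: children's toys → 3.75% + 1.25% local = 5% → $0.99
Hot soup (large) $4.56: hot prepared food → 3.25% + 2.5% local = 5.75% → $0.26
Board game $45.48: children's toys → 3.75% + 1.25% local = 5% → $2.27
Sushi platter $29.41: hot prepared food → 3.25% + 2.5% local = 5.75% → $1.69
Leather boots $248.44: clothing → 0% + 0% local = 0% → $0.00
Bookshelf $65.62: home furniture → 5% + 0.5% local = 5.5% → $3.61
Building blocks set $39.24: children's toys → 3.75% + 1.25% local = 5% → $1.96
Jigsaw puzzle (1000 pc) $13.17: children's toys → 3.75% + 1.25% local = 5% → $0.66
Subtotal = $634.91; tax = $13.49; total due = $648.40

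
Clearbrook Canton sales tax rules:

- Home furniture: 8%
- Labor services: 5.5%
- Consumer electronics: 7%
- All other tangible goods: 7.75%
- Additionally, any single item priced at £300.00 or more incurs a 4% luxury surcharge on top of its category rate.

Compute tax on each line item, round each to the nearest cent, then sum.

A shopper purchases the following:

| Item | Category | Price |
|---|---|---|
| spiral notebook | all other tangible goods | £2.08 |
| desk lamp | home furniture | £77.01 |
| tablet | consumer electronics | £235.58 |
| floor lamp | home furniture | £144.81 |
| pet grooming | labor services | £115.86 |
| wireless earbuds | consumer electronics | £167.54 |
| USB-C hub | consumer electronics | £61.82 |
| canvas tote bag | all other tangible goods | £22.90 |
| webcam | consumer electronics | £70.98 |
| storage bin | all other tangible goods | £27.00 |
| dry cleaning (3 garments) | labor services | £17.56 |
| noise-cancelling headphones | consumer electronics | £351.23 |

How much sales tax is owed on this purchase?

Spiral notebook £2.08: all other tangible goods → 7.75% → £0.16
Desk lamp £77.01: home furniture → 8% → £6.16
Tablet £235.58: consumer electronics → 7% → £16.49
Floor lamp £144.81: home furniture → 8% → £11.58
Pet grooming £115.86: labor services → 5.5% → £6.37
Wireless earbuds £167.54: consumer electronics → 7% → £11.73
USB-C hub £61.82: consumer electronics → 7% → £4.33
Canvas tote bag £22.90: all other tangible goods → 7.75% → £1.77
Webcam £70.98: consumer electronics → 7% → £4.97
Storage bin £27.00: all other tangible goods → 7.75% → £2.09
Dry cleaning (3 garments) £17.56: labor services → 5.5% → £0.97
Noise-cancelling headphones £351.23: consumer electronics → 7% + 4% surcharge = 11% → £38.64
Total tax = £0.16 + £6.16 + £16.49 + £11.58 + £6.37 + £11.73 + £4.33 + £1.77 + £4.97 + £2.09 + £0.97 + £38.64 = £105.26

£105.26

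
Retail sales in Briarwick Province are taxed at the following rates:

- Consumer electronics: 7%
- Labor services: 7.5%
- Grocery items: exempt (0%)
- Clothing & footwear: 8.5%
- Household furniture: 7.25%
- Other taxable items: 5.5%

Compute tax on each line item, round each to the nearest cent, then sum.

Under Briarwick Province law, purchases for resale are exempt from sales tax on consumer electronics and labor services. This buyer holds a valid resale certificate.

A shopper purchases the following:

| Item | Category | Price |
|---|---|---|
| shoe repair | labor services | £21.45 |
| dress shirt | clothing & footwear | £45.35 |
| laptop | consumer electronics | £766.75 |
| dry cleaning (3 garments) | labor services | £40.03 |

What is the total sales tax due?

£3.85

Shoe repair £21.45: labor services, buyer-exempt → 0% → £0.00
Dress shirt £45.35: clothing & footwear → 8.5% → £3.85
Laptop £766.75: consumer electronics, buyer-exempt → 0% → £0.00
Dry cleaning (3 garments) £40.03: labor services, buyer-exempt → 0% → £0.00
Total tax = £3.85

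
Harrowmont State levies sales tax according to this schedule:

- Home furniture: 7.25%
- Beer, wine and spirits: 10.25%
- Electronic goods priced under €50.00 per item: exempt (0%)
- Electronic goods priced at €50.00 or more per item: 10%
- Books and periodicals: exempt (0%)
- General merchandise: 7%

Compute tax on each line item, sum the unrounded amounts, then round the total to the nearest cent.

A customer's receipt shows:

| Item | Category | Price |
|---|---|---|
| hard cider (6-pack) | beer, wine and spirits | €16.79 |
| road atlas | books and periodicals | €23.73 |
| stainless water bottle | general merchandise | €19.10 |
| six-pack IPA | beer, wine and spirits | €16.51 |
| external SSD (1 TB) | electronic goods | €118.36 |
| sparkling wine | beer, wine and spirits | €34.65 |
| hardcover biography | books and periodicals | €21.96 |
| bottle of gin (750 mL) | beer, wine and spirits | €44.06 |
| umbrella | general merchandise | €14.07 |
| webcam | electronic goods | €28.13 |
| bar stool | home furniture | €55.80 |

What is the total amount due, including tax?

Hard cider (6-pack) €16.79: beer, wine and spirits → 10.25% → €1.720975
Road atlas €23.73: books and periodicals → 0% → €0.00
Stainless water bottle €19.10: general merchandise → 7% → €1.337
Six-pack IPA €16.51: beer, wine and spirits → 10.25% → €1.692275
External SSD (1 TB) €118.36: electronic goods, €50.00 or more → 10% → €11.836
Sparkling wine €34.65: beer, wine and spirits → 10.25% → €3.551625
Hardcover biography €21.96: books and periodicals → 0% → €0.00
Bottle of gin (750 mL) €44.06: beer, wine and spirits → 10.25% → €4.51615
Umbrella €14.07: general merchandise → 7% → €0.9849
Webcam €28.13: electronic goods, under €50.00 → 0% → €0.00
Bar stool €55.80: home furniture → 7.25% → €4.0455
Subtotal = €393.16; unrounded tax = €29.684425 → €29.68; total due = €422.84

€422.84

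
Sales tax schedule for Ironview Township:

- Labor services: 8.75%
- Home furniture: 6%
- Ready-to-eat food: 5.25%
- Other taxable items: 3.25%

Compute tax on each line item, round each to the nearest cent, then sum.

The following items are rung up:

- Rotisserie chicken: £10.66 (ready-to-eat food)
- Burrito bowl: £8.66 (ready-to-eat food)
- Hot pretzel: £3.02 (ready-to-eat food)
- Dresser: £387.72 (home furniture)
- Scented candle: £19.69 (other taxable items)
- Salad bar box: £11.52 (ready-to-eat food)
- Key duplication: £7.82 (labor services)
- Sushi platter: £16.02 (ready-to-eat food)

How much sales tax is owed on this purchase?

Rotisserie chicken £10.66: ready-to-eat food → 5.25% → £0.56
Burrito bowl £8.66: ready-to-eat food → 5.25% → £0.45
Hot pretzel £3.02: ready-to-eat food → 5.25% → £0.16
Dresser £387.72: home furniture → 6% → £23.26
Scented candle £19.69: other taxable items → 3.25% → £0.64
Salad bar box £11.52: ready-to-eat food → 5.25% → £0.60
Key duplication £7.82: labor services → 8.75% → £0.68
Sushi platter £16.02: ready-to-eat food → 5.25% → £0.84
Total tax = £0.56 + £0.45 + £0.16 + £23.26 + £0.64 + £0.60 + £0.68 + £0.84 = £27.19

£27.19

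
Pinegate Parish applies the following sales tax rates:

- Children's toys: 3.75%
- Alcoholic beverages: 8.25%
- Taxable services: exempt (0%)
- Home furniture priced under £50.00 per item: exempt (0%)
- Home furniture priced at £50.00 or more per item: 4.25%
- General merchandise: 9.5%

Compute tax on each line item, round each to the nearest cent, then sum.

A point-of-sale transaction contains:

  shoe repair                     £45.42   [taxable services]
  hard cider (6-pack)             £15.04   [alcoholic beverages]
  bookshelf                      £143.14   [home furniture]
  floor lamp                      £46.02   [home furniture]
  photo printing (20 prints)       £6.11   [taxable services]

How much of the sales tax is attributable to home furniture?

£6.08

Bookshelf £143.14: home furniture, £50.00 or more → 4.25% → £6.08
Floor lamp £46.02: home furniture, under £50.00 → 0% → £0.00
Tax on home furniture = £6.08 + £0.00 = £6.08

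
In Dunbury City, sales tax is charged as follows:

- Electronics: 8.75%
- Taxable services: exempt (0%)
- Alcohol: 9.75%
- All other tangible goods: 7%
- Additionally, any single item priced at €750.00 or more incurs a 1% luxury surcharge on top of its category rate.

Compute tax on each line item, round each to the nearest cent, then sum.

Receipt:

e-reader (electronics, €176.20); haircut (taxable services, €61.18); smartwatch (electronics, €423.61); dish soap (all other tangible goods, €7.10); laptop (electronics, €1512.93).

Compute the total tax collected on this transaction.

€200.50

E-reader €176.20: electronics → 8.75% → €15.42
Haircut €61.18: taxable services → 0% → €0.00
Smartwatch €423.61: electronics → 8.75% → €37.07
Dish soap €7.10: all other tangible goods → 7% → €0.50
Laptop €1512.93: electronics → 8.75% + 1% surcharge = 9.75% → €147.51
Total tax = €15.42 + €37.07 + €0.50 + €147.51 = €200.50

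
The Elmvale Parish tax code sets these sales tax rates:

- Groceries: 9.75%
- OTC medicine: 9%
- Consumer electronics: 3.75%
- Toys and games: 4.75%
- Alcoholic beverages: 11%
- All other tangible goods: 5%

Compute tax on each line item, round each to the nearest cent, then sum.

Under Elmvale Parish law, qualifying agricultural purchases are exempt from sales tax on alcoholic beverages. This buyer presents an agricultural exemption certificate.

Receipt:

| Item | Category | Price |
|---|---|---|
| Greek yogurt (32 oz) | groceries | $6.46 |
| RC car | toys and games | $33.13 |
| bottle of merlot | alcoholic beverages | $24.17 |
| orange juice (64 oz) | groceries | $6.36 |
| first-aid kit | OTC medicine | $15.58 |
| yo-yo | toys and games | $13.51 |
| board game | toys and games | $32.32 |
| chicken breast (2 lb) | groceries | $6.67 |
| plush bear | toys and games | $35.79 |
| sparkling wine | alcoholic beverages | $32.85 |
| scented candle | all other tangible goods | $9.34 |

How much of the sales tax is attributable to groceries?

Greek yogurt (32 oz) $6.46: groceries → 9.75% → $0.63
Orange juice (64 oz) $6.36: groceries → 9.75% → $0.62
Chicken breast (2 lb) $6.67: groceries → 9.75% → $0.65
Tax on groceries = $0.63 + $0.62 + $0.65 = $1.90

$1.90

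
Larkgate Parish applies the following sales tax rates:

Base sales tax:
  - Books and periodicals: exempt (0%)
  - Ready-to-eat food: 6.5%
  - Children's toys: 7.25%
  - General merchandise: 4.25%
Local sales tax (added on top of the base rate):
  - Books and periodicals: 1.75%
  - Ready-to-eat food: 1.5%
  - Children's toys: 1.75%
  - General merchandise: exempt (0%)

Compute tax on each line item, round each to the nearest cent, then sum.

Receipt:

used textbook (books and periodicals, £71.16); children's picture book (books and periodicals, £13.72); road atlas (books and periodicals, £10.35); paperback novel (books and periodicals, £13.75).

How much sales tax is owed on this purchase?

Used textbook £71.16: books and periodicals → 0% + 1.75% local = 1.75% → £1.25
Children's picture book £13.72: books and periodicals → 0% + 1.75% local = 1.75% → £0.24
Road atlas £10.35: books and periodicals → 0% + 1.75% local = 1.75% → £0.18
Paperback novel £13.75: books and periodicals → 0% + 1.75% local = 1.75% → £0.24
Total tax = £1.25 + £0.24 + £0.18 + £0.24 = £1.91

£1.91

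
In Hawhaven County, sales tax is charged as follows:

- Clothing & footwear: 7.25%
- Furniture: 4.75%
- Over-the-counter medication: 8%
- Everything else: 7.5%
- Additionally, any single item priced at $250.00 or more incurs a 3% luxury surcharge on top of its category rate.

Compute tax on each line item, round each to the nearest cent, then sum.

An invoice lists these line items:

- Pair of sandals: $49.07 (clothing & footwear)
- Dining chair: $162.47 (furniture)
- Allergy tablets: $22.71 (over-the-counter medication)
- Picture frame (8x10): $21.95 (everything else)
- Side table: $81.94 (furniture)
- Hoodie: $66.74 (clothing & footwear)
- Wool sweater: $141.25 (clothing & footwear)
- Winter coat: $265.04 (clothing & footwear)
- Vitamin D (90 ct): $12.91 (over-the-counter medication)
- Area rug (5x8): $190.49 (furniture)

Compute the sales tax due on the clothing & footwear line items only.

Pair of sandals $49.07: clothing & footwear → 7.25% → $3.56
Hoodie $66.74: clothing & footwear → 7.25% → $4.84
Wool sweater $141.25: clothing & footwear → 7.25% → $10.24
Winter coat $265.04: clothing & footwear → 7.25% + 3% surcharge = 10.25% → $27.17
Tax on clothing & footwear = $3.56 + $4.84 + $10.24 + $27.17 = $45.81

$45.81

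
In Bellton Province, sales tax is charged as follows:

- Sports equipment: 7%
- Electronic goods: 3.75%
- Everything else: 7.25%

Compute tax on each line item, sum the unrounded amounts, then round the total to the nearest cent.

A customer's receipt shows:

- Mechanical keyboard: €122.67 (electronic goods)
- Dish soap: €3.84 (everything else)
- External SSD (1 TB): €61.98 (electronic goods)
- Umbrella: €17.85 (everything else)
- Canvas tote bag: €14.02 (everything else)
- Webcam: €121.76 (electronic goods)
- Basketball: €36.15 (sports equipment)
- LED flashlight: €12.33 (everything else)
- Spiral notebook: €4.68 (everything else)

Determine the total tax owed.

Mechanical keyboard €122.67: electronic goods → 3.75% → €4.600125
Dish soap €3.84: everything else → 7.25% → €0.2784
External SSD (1 TB) €61.98: electronic goods → 3.75% → €2.32425
Umbrella €17.85: everything else → 7.25% → €1.294125
Canvas tote bag €14.02: everything else → 7.25% → €1.01645
Webcam €121.76: electronic goods → 3.75% → €4.566
Basketball €36.15: sports equipment → 7% → €2.5305
LED flashlight €12.33: everything else → 7.25% → €0.893925
Spiral notebook €4.68: everything else → 7.25% → €0.3393
Unrounded tax sum = €17.843075 → €17.84

€17.84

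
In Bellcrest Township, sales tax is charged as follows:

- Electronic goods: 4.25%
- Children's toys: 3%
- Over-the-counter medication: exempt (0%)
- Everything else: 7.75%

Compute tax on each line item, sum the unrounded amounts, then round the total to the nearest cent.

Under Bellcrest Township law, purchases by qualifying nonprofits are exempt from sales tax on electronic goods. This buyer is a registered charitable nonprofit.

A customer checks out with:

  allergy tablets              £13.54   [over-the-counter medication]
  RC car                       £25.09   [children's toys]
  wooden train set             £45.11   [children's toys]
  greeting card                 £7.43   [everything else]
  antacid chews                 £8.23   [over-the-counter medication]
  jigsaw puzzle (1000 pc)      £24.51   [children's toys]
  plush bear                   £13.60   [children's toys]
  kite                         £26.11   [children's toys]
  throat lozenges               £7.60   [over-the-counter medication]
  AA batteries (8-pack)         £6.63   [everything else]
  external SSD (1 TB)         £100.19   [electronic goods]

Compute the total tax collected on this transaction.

Allergy tablets £13.54: over-the-counter medication → 0% → £0.00
RC car £25.09: children's toys → 3% → £0.7527
Wooden train set £45.11: children's toys → 3% → £1.3533
Greeting card £7.43: everything else → 7.75% → £0.575825
Antacid chews £8.23: over-the-counter medication → 0% → £0.00
Jigsaw puzzle (1000 pc) £24.51: children's toys → 3% → £0.7353
Plush bear £13.60: children's toys → 3% → £0.408
Kite £26.11: children's toys → 3% → £0.7833
Throat lozenges £7.60: over-the-counter medication → 0% → £0.00
AA batteries (8-pack) £6.63: everything else → 7.75% → £0.513825
External SSD (1 TB) £100.19: electronic goods, buyer-exempt → 0% → £0.00
Unrounded tax sum = £5.12225 → £5.12

£5.12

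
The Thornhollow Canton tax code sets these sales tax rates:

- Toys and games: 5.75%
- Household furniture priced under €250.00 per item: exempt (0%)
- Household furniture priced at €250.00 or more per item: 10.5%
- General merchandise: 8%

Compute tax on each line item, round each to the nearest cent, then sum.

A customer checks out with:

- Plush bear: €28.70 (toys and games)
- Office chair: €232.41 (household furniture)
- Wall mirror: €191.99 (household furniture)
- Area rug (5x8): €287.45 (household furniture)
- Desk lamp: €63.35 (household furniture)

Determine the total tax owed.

Plush bear €28.70: toys and games → 5.75% → €1.65
Office chair €232.41: household furniture, under €250.00 → 0% → €0.00
Wall mirror €191.99: household furniture, under €250.00 → 0% → €0.00
Area rug (5x8) €287.45: household furniture, €250.00 or more → 10.5% → €30.18
Desk lamp €63.35: household furniture, under €250.00 → 0% → €0.00
Total tax = €1.65 + €30.18 = €31.83

€31.83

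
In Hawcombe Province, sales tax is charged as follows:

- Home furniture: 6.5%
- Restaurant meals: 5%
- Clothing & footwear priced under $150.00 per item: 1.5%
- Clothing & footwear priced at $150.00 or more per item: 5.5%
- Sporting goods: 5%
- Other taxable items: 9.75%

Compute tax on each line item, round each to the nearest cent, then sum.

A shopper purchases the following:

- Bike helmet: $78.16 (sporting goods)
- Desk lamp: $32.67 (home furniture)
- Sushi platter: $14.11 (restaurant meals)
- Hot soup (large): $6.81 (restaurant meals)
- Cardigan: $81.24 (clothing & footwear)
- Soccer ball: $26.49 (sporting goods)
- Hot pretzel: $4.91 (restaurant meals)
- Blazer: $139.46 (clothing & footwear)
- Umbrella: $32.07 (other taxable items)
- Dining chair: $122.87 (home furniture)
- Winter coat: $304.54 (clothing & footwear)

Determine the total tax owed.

Bike helmet $78.16: sporting goods → 5% → $3.91
Desk lamp $32.67: home furniture → 6.5% → $2.12
Sushi platter $14.11: restaurant meals → 5% → $0.71
Hot soup (large) $6.81: restaurant meals → 5% → $0.34
Cardigan $81.24: clothing & footwear, under $150.00 → 1.5% → $1.22
Soccer ball $26.49: sporting goods → 5% → $1.32
Hot pretzel $4.91: restaurant meals → 5% → $0.25
Blazer $139.46: clothing & footwear, under $150.00 → 1.5% → $2.09
Umbrella $32.07: other taxable items → 9.75% → $3.13
Dining chair $122.87: home furniture → 6.5% → $7.99
Winter coat $304.54: clothing & footwear, $150.00 or more → 5.5% → $16.75
Total tax = $3.91 + $2.12 + $0.71 + $0.34 + $1.22 + $1.32 + $0.25 + $2.09 + $3.13 + $7.99 + $16.75 = $39.83

$39.83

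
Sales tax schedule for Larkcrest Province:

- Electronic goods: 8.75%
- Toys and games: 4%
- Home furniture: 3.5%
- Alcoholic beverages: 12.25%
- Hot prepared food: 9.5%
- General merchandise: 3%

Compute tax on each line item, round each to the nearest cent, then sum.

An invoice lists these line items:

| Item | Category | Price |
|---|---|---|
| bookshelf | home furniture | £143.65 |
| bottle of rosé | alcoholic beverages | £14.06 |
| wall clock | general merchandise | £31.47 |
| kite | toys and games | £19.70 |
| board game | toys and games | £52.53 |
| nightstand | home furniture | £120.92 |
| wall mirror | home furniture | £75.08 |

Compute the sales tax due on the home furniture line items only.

Bookshelf £143.65: home furniture → 3.5% → £5.03
Nightstand £120.92: home furniture → 3.5% → £4.23
Wall mirror £75.08: home furniture → 3.5% → £2.63
Tax on home furniture = £5.03 + £4.23 + £2.63 = £11.89

£11.89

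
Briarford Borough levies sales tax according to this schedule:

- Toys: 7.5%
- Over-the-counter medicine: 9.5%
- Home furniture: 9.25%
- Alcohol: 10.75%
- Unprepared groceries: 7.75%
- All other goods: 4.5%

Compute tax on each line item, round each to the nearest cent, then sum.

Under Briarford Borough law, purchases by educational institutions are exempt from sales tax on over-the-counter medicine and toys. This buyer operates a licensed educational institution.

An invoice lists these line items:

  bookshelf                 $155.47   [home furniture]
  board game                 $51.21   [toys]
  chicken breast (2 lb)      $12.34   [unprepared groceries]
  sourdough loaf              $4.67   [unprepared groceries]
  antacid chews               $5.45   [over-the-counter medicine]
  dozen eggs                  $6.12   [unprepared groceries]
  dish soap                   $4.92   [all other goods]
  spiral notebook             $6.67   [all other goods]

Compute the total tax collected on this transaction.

$16.69

Bookshelf $155.47: home furniture → 9.25% → $14.38
Board game $51.21: toys, buyer-exempt → 0% → $0.00
Chicken breast (2 lb) $12.34: unprepared groceries → 7.75% → $0.96
Sourdough loaf $4.67: unprepared groceries → 7.75% → $0.36
Antacid chews $5.45: over-the-counter medicine, buyer-exempt → 0% → $0.00
Dozen eggs $6.12: unprepared groceries → 7.75% → $0.47
Dish soap $4.92: all other goods → 4.5% → $0.22
Spiral notebook $6.67: all other goods → 4.5% → $0.30
Total tax = $14.38 + $0.96 + $0.36 + $0.47 + $0.22 + $0.30 = $16.69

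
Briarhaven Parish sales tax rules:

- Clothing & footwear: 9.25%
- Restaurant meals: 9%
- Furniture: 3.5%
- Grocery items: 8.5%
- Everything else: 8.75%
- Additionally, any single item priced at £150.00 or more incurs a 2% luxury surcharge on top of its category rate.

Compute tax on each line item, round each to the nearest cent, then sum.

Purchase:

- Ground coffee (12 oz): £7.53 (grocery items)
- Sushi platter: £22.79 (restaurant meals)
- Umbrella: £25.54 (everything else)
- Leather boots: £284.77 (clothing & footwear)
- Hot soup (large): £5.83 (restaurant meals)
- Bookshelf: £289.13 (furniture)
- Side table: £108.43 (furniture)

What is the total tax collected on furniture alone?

£19.70

Bookshelf £289.13: furniture → 3.5% + 2% surcharge = 5.5% → £15.90
Side table £108.43: furniture → 3.5% → £3.80
Tax on furniture = £15.90 + £3.80 = £19.70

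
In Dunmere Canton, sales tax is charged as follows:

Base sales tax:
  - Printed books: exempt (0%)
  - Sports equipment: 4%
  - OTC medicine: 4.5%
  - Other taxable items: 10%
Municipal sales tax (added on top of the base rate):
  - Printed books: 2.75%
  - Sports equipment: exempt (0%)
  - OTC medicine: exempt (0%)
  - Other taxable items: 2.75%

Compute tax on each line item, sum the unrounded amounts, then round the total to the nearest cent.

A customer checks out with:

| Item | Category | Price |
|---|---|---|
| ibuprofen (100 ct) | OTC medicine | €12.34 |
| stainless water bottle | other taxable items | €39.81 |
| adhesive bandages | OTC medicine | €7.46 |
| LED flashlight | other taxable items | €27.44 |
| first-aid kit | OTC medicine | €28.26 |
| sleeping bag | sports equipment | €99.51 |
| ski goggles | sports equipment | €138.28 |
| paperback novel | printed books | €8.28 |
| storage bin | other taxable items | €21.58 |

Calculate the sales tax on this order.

Ibuprofen (100 ct) €12.34: OTC medicine → 4.5% + 0% municipal = 4.5% → €0.5553
Stainless water bottle €39.81: other taxable items → 10% + 2.75% municipal = 12.75% → €5.075775
Adhesive bandages €7.46: OTC medicine → 4.5% + 0% municipal = 4.5% → €0.3357
LED flashlight €27.44: other taxable items → 10% + 2.75% municipal = 12.75% → €3.4986
First-aid kit €28.26: OTC medicine → 4.5% + 0% municipal = 4.5% → €1.2717
Sleeping bag €99.51: sports equipment → 4% + 0% municipal = 4% → €3.9804
Ski goggles €138.28: sports equipment → 4% + 0% municipal = 4% → €5.5312
Paperback novel €8.28: printed books → 0% + 2.75% municipal = 2.75% → €0.2277
Storage bin €21.58: other taxable items → 10% + 2.75% municipal = 12.75% → €2.75145
Unrounded tax sum = €23.227825 → €23.23

€23.23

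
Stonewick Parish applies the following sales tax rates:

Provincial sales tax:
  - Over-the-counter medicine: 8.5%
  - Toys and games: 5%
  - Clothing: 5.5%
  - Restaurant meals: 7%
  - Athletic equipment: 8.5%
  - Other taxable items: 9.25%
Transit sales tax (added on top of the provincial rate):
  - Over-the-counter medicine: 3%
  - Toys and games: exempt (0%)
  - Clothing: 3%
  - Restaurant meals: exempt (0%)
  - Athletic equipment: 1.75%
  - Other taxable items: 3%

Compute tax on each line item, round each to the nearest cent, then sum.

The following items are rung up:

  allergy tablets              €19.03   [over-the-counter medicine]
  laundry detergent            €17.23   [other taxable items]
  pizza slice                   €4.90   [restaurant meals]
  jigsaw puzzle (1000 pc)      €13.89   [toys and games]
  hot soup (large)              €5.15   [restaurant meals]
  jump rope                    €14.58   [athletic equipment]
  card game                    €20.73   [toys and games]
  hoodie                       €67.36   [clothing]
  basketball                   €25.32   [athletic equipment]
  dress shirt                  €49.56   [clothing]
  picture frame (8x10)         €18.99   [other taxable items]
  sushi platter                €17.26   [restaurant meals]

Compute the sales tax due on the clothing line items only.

Hoodie €67.36: clothing → 5.5% + 3% transit = 8.5% → €5.73
Dress shirt €49.56: clothing → 5.5% + 3% transit = 8.5% → €4.21
Tax on clothing = €5.73 + €4.21 = €9.94

€9.94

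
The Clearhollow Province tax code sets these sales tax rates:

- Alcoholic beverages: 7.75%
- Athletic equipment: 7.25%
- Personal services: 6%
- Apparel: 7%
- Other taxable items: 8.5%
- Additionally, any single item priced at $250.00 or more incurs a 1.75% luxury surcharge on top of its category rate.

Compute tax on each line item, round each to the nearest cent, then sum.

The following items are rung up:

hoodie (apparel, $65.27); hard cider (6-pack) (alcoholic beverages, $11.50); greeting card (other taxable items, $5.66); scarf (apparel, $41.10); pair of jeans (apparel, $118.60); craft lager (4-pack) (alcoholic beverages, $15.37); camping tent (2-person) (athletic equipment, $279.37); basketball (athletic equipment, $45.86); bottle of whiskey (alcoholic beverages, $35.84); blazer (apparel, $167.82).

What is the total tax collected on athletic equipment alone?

$28.46

Camping tent (2-person) $279.37: athletic equipment → 7.25% + 1.75% surcharge = 9% → $25.14
Basketball $45.86: athletic equipment → 7.25% → $3.32
Tax on athletic equipment = $25.14 + $3.32 = $28.46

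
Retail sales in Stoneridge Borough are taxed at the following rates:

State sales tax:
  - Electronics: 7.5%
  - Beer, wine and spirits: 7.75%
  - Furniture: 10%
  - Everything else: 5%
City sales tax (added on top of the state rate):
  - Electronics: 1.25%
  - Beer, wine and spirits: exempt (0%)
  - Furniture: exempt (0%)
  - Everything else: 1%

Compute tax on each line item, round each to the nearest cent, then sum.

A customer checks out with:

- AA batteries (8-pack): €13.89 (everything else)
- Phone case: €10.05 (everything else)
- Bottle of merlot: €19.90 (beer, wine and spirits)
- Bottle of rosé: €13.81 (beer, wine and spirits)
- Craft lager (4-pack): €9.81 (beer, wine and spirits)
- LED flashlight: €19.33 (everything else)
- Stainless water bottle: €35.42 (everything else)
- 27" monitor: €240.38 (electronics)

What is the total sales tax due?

AA batteries (8-pack) €13.89: everything else → 5% + 1% city = 6% → €0.83
Phone case €10.05: everything else → 5% + 1% city = 6% → €0.60
Bottle of merlot €19.90: beer, wine and spirits → 7.75% + 0% city = 7.75% → €1.54
Bottle of rosé €13.81: beer, wine and spirits → 7.75% + 0% city = 7.75% → €1.07
Craft lager (4-pack) €9.81: beer, wine and spirits → 7.75% + 0% city = 7.75% → €0.76
LED flashlight €19.33: everything else → 5% + 1% city = 6% → €1.16
Stainless water bottle €35.42: everything else → 5% + 1% city = 6% → €2.13
27" monitor €240.38: electronics → 7.5% + 1.25% city = 8.75% → €21.03
Total tax = €0.83 + €0.60 + €1.54 + €1.07 + €0.76 + €1.16 + €2.13 + €21.03 = €29.12

€29.12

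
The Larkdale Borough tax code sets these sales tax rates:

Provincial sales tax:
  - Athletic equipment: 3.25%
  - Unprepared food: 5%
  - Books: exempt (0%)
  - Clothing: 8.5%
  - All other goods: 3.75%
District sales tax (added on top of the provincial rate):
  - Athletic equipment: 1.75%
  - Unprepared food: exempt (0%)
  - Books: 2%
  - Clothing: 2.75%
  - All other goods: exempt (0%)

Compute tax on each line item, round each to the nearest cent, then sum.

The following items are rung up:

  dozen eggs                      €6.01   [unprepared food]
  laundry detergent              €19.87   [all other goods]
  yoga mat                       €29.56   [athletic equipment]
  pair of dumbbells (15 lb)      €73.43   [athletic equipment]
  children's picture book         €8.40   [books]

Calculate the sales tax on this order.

Dozen eggs €6.01: unprepared food → 5% + 0% district = 5% → €0.30
Laundry detergent €19.87: all other goods → 3.75% + 0% district = 3.75% → €0.75
Yoga mat €29.56: athletic equipment → 3.25% + 1.75% district = 5% → €1.48
Pair of dumbbells (15 lb) €73.43: athletic equipment → 3.25% + 1.75% district = 5% → €3.67
Children's picture book €8.40: books → 0% + 2% district = 2% → €0.17
Total tax = €0.30 + €0.75 + €1.48 + €3.67 + €0.17 = €6.37

€6.37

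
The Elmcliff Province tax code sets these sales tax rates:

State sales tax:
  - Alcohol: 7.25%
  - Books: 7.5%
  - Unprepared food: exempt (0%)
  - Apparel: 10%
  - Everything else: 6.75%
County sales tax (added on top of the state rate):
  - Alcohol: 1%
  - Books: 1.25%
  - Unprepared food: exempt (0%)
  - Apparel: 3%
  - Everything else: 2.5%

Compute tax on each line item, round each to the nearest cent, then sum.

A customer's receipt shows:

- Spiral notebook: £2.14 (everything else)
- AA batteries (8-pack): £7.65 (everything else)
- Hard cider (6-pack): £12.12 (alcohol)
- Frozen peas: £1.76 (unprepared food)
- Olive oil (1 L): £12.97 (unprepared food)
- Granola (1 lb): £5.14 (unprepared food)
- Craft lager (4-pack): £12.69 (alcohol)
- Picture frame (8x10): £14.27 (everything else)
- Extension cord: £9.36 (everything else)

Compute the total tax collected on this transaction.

£5.15

Spiral notebook £2.14: everything else → 6.75% + 2.5% county = 9.25% → £0.20
AA batteries (8-pack) £7.65: everything else → 6.75% + 2.5% county = 9.25% → £0.71
Hard cider (6-pack) £12.12: alcohol → 7.25% + 1% county = 8.25% → £1.00
Frozen peas £1.76: unprepared food → 0% + 0% county = 0% → £0.00
Olive oil (1 L) £12.97: unprepared food → 0% + 0% county = 0% → £0.00
Granola (1 lb) £5.14: unprepared food → 0% + 0% county = 0% → £0.00
Craft lager (4-pack) £12.69: alcohol → 7.25% + 1% county = 8.25% → £1.05
Picture frame (8x10) £14.27: everything else → 6.75% + 2.5% county = 9.25% → £1.32
Extension cord £9.36: everything else → 6.75% + 2.5% county = 9.25% → £0.87
Total tax = £0.20 + £0.71 + £1.00 + £1.05 + £1.32 + £0.87 = £5.15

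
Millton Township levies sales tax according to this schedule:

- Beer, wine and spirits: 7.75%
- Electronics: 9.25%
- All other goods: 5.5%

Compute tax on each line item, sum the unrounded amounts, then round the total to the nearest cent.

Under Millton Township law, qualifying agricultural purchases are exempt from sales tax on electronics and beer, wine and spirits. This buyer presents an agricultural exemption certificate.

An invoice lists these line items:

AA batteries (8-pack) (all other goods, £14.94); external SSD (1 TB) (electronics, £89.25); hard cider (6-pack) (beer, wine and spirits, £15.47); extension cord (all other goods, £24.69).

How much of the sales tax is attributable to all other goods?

AA batteries (8-pack) £14.94: all other goods → 5.5% → £0.8217
Extension cord £24.69: all other goods → 5.5% → £1.35795
Tax on all other goods: unrounded sum = £2.17965 → £2.18

£2.18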